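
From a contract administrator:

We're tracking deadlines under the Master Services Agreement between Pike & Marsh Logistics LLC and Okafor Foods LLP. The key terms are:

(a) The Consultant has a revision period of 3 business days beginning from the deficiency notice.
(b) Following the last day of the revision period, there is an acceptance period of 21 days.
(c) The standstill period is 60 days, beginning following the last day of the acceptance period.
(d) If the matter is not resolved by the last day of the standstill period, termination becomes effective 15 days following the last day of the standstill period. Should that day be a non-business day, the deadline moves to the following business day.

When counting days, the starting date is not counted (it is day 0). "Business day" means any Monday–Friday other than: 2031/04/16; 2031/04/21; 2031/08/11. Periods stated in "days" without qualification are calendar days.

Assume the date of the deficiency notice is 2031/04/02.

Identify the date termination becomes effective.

2031/07/14

From Wednesday, 2031/04/02, 3 business days (Apr 3, Apr 4, Apr 7, skipping weekends) brings us to Monday, 2031/04/07, which is the last day of the revision period.
Adding 21 calendar days to 2031/04/07 gives 2031/04/28, which is the last day of the acceptance period.
The last day of the standstill period: 60 calendar days after 2031/04/28 is 2031/06/27.
Adding 15 calendar days to 2031/06/27 gives 2031/07/12, which is the date termination becomes effective. That falls on a Saturday, so it rolls to the next business day, Monday, 2031/07/14.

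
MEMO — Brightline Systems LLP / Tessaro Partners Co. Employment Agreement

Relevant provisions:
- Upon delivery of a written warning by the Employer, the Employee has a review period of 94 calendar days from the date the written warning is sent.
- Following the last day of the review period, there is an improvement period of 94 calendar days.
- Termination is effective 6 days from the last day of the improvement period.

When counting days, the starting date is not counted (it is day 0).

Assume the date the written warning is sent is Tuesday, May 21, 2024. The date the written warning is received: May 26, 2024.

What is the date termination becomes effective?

Adding 94 calendar days to May 21, 2024 gives August 23, 2024, which is the last day of the review period.
The last day of the improvement period: August 23, 2024 + 94 days = November 25, 2024.
The date termination becomes effective: November 25, 2024 + 6 days = December 1, 2024.

December 1, 2024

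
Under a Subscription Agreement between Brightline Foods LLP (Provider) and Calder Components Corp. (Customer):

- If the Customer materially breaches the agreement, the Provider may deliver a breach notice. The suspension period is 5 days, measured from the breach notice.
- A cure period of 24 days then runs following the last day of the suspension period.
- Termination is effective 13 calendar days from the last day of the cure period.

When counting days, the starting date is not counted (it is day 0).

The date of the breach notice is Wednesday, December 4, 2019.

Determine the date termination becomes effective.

January 15, 2020

Adding 5 calendar days to December 4, 2019 gives December 9, 2019, which is the last day of the suspension period.
The last day of the cure period: December 9, 2019 + 24 days = January 2, 2020.
Adding 13 calendar days to January 2, 2020 gives January 15, 2020, which is the date termination becomes effective.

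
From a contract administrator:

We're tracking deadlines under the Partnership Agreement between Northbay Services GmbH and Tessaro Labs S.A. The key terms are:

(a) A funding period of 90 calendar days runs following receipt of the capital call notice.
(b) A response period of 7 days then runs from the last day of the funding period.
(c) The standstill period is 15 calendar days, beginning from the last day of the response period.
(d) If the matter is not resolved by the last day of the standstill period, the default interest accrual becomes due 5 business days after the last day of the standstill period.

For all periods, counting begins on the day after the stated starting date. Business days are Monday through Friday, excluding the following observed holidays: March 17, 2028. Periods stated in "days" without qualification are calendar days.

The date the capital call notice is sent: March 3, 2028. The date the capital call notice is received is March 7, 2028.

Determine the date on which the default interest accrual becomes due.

July 4, 2028

Adding 90 calendar days to March 7, 2028 gives June 5, 2028, which is the last day of the funding period.
The last day of the response period: June 5, 2028 + 7 days = June 12, 2028.
The last day of the standstill period: 15 calendar days after June 12, 2028 is June 27, 2028.
The date on which the default interest accrual becomes due: 5 business days after Tuesday, June 27, 2028, skipping weekends — Jun 28, Jun 29, Jun 30, Jul 3, Jul 4 — lands on Tuesday, July 4, 2028.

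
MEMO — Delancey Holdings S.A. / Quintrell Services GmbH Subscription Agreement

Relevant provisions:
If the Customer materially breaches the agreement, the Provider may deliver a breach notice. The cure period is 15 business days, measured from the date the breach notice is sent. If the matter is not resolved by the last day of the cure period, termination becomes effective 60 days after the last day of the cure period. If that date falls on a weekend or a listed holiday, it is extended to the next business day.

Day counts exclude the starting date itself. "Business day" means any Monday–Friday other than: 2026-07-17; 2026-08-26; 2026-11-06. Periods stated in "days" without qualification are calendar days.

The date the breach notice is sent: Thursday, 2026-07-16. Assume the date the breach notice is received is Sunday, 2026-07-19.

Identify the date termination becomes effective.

2026-10-06

The last day of the cure period: 15 business days after Thursday, 2026-07-16, skipping weekends and the listed holiday on Jul 17 — Jul 20, Jul 21, Jul 22, Jul 23, …, Aug 5, Aug 6, Aug 7 — lands on Friday, 2026-08-07.
The date termination becomes effective: 60 calendar days after 2026-08-07 is 2026-10-06. 2026-10-06 is a Tuesday and is not a listed holiday, so no roll-forward applies.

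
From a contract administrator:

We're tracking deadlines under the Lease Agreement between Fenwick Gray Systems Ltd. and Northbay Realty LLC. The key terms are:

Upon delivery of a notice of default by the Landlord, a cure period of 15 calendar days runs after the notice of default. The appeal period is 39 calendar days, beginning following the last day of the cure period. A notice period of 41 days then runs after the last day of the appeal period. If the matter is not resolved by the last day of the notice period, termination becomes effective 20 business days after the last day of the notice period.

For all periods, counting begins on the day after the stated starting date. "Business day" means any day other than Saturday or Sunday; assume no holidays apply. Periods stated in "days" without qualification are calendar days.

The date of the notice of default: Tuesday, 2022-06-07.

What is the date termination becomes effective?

The last day of the cure period: 15 calendar days after 2022-06-07 is 2022-06-22.
Adding 39 calendar days to 2022-06-22 gives 2022-07-31, which is the last day of the appeal period.
The last day of the notice period: 41 calendar days after 2022-07-31 is 2022-09-10.
From Saturday, 2022-09-10, 20 business days (Sep 12, Sep 13, Sep 14, Sep 15, …, Oct 5, Oct 6, Oct 7, skipping weekends) brings us to Friday, 2022-10-07, which is the date termination becomes effective.

2022-10-07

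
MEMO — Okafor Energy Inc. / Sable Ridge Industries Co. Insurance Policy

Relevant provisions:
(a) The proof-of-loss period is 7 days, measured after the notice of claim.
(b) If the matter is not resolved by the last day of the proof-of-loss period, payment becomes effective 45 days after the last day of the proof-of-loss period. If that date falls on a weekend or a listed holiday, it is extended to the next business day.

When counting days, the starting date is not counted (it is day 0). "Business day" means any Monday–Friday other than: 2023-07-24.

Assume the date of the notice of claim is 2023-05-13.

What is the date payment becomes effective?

2023-07-04

The last day of the proof-of-loss period: 7 calendar days after 2023-05-13 is 2023-05-20.
The date payment becomes effective: 2023-05-20 + 45 days = 2023-07-04. 2023-07-04 is a Tuesday and is not a listed holiday, so no roll-forward applies.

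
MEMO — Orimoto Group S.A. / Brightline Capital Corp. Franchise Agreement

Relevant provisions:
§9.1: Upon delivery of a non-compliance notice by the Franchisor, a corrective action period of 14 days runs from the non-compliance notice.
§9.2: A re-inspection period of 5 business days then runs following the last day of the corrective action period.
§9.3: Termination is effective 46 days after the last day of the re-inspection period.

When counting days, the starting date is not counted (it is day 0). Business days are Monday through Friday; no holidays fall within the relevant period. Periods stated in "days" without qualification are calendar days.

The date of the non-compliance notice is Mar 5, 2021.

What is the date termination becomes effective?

May 11, 2021

The last day of the corrective action period: 14 calendar days after Mar 5, 2021 is Mar 19, 2021.
The last day of the re-inspection period: 5 business days after Friday, Mar 19, 2021, skipping weekends — Mar 22, Mar 23, Mar 24, Mar 25, Mar 26 — lands on Friday, Mar 26, 2021.
The date termination becomes effective: 46 calendar days after Mar 26, 2021 is May 11, 2021.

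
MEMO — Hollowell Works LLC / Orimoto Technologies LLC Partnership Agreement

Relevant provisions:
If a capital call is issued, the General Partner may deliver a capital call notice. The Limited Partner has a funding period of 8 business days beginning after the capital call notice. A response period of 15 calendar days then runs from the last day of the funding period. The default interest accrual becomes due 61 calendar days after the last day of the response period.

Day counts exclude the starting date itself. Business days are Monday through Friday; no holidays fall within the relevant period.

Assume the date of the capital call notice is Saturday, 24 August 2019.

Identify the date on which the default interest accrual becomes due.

19 November 2019

The last day of the funding period: counting 8 business days from Saturday, 24 August 2019 (Aug 26, Aug 27, Aug 28, Aug 29, Aug 30, Sep 2, Sep 3, Sep 4, skipping weekends) reaches Wednesday, 4 September 2019.
Adding 15 calendar days to 4 September 2019 gives 19 September 2019, which is the last day of the response period.
The date on which the default interest accrual becomes due: 19 September 2019 + 61 days = 19 November 2019.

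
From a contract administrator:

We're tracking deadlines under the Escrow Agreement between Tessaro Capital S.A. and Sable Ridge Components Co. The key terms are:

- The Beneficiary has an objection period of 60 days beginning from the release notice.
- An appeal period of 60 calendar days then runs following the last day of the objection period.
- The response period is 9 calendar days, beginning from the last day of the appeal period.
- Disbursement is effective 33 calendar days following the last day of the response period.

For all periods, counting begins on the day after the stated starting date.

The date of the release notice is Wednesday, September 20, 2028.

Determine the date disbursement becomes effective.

March 1, 2029

The last day of the objection period: September 20, 2028 + 60 days = November 19, 2028.
Adding 60 calendar days to November 19, 2028 gives January 18, 2029, which is the last day of the appeal period.
The last day of the response period: 9 calendar days after January 18, 2029 is January 27, 2029.
The date disbursement becomes effective: 33 calendar days after January 27, 2029 is March 1, 2029.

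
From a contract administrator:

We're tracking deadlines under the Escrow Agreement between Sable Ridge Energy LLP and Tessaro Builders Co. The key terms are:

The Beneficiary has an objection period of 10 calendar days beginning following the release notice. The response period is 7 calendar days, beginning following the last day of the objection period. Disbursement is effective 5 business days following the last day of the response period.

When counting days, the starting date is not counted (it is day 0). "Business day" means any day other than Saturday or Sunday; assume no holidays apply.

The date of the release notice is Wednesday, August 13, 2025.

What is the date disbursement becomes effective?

The last day of the objection period: August 13, 2025 + 10 days = August 23, 2025.
The last day of the response period: 7 calendar days after August 23, 2025 is August 30, 2025.
The date disbursement becomes effective: 5 business days after Saturday, August 30, 2025, skipping weekends — Sep 1, Sep 2, Sep 3, Sep 4, Sep 5 — lands on Friday, September 5, 2025.

September 5, 2025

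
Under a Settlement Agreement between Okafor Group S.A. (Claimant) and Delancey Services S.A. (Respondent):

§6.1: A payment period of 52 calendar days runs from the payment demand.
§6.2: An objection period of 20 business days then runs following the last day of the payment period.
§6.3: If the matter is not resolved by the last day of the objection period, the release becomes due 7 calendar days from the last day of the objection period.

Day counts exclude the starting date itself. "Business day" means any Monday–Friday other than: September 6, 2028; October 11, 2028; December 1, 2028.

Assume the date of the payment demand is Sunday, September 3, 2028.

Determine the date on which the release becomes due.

The last day of the payment period: 52 calendar days after September 3, 2028 is October 25, 2028.
The last day of the objection period: 20 business days after Wednesday, October 25, 2028, skipping weekends — Oct 26, Oct 27, Oct 30, Oct 31, …, Nov 20, Nov 21, Nov 22 — lands on Wednesday, November 22, 2028.
The date on which the release becomes due: November 22, 2028 + 7 days = November 29, 2028.

November 29, 2028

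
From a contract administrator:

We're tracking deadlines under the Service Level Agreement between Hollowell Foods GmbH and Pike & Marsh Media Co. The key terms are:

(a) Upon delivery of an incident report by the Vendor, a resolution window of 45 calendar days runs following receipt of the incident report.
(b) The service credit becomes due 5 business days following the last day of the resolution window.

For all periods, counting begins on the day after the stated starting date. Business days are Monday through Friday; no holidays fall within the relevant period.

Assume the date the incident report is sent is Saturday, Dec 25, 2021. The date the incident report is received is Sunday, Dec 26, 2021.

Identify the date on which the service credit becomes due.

The last day of the resolution window: Dec 26, 2021 + 45 days = Feb 9, 2022.
From Wednesday, Feb 9, 2022, 5 business days (Feb 10, Feb 11, Feb 14, Feb 15, Feb 16, skipping weekends) brings us to Wednesday, Feb 16, 2022, which is the date on which the service credit becomes due.

Feb 16, 2022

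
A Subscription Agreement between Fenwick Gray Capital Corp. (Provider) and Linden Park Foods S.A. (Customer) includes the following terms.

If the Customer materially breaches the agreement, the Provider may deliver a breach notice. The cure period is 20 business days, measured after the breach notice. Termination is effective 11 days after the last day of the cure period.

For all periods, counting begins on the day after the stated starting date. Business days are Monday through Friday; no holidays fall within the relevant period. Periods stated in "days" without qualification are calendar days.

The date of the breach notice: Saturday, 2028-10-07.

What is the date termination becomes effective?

From Saturday, 2028-10-07, 20 business days (Oct 9, Oct 10, Oct 11, Oct 12, …, Nov 1, Nov 2, Nov 3, skipping weekends) brings us to Friday, 2028-11-03, which is the last day of the cure period.
The date termination becomes effective: 11 calendar days after 2028-11-03 is 2028-11-14.

2028-11-14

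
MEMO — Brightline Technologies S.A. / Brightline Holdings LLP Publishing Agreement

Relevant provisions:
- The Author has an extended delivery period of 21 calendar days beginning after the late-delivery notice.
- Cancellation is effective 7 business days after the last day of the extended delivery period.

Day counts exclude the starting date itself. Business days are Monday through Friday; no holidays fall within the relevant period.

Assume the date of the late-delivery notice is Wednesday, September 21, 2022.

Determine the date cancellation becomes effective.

The last day of the extended delivery period: September 21, 2022 + 21 days = October 12, 2022.
The date cancellation becomes effective: counting 7 business days from Wednesday, October 12, 2022 (Oct 13, Oct 14, Oct 17, Oct 18, Oct 19, Oct 20, Oct 21, skipping weekends) reaches Friday, October 21, 2022.

October 21, 2022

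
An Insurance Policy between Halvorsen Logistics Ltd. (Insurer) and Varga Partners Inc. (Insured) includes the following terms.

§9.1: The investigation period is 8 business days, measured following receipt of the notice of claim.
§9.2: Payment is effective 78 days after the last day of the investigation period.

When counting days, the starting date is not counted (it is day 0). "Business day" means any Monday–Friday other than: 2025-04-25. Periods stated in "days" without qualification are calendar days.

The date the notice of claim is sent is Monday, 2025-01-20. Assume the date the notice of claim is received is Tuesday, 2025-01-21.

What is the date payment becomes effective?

The last day of the investigation period: counting 8 business days from Tuesday, 2025-01-21 (Jan 22, Jan 23, Jan 24, Jan 27, Jan 28, Jan 29, Jan 30, Jan 31, skipping weekends) reaches Friday, 2025-01-31.
The date payment becomes effective: 2025-01-31 + 78 days = 2025-04-19.

2025-04-19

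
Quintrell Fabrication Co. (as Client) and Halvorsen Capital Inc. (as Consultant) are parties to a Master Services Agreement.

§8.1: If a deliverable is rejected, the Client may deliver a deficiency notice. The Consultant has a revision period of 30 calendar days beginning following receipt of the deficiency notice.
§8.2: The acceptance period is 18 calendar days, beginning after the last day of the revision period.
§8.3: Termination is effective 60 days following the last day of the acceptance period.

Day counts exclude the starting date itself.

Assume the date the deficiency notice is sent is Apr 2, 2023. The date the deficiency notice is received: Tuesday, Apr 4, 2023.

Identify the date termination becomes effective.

Adding 30 calendar days to Apr 4, 2023 gives May 4, 2023, which is the last day of the revision period.
Adding 18 calendar days to May 4, 2023 gives May 22, 2023, which is the last day of the acceptance period.
Adding 60 calendar days to May 22, 2023 gives Jul 21, 2023, which is the date termination becomes effective.

Jul 21, 2023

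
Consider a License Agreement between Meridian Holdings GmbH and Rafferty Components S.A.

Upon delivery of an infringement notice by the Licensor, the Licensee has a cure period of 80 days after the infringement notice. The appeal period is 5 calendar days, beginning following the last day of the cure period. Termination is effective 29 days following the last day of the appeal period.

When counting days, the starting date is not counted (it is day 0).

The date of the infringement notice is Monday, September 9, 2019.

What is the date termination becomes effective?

The last day of the cure period: 80 calendar days after September 9, 2019 is November 28, 2019.
The last day of the appeal period: November 28, 2019 + 5 days = December 3, 2019.
The date termination becomes effective: December 3, 2019 + 29 days = January 1, 2020.

January 1, 2020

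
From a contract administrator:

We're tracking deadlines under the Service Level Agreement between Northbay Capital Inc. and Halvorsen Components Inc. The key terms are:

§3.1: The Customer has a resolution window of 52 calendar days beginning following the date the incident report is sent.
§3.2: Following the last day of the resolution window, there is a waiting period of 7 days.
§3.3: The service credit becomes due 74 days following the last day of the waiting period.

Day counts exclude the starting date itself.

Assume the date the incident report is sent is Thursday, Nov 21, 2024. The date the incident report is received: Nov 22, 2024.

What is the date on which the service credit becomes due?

Apr 3, 2025

Adding 52 calendar days to Nov 21, 2024 gives Jan 12, 2025, which is the last day of the resolution window.
The last day of the waiting period: 7 calendar days after Jan 12, 2025 is Jan 19, 2025.
Adding 74 calendar days to Jan 19, 2025 gives Apr 3, 2025, which is the date on which the service credit becomes due.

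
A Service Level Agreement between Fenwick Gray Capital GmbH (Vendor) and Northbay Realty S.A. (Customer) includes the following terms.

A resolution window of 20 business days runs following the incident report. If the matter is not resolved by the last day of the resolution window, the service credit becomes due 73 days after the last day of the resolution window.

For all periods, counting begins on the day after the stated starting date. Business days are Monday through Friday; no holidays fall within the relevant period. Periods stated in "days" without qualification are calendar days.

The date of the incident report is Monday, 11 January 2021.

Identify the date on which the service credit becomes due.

22 April 2021

From Monday, 11 January 2021, 20 business days (Jan 12, Jan 13, Jan 14, Jan 15, …, Feb 4, Feb 5, Feb 8, skipping weekends) brings us to Monday, 8 February 2021, which is the last day of the resolution window.
The date on which the service credit becomes due: 73 calendar days after 8 February 2021 is 22 April 2021.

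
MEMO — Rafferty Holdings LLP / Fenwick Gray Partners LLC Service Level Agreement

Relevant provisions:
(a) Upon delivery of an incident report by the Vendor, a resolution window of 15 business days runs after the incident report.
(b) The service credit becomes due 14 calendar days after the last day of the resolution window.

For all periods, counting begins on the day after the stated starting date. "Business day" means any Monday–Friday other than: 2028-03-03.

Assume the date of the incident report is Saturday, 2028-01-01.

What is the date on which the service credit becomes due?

The last day of the resolution window: counting 15 business days from Saturday, 2028-01-01 (Jan 3, Jan 4, Jan 5, Jan 6, …, Jan 19, Jan 20, Jan 21, skipping weekends) reaches Friday, 2028-01-21.
The date on which the service credit becomes due: 14 calendar days after 2028-01-21 is 2028-02-04.

2028-02-04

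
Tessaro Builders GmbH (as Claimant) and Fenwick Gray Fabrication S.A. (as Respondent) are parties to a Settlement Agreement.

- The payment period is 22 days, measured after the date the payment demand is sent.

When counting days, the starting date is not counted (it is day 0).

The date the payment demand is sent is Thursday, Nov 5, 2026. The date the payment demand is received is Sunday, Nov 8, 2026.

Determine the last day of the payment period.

The last day of the payment period: 22 calendar days after Nov 5, 2026 is Nov 27, 2026.

Nov 27, 2026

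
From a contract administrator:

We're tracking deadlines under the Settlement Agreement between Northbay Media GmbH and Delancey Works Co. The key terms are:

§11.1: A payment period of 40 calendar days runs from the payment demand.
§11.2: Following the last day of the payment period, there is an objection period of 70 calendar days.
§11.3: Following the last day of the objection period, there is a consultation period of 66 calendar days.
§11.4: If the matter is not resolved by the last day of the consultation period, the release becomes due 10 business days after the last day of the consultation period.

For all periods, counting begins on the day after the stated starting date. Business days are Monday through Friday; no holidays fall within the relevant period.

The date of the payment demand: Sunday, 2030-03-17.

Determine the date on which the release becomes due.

2030-09-23

The last day of the payment period: 2030-03-17 + 40 days = 2030-04-26.
Adding 70 calendar days to 2030-04-26 gives 2030-07-05, which is the last day of the objection period.
The last day of the consultation period: 2030-07-05 + 66 days = 2030-09-09.
From Monday, 2030-09-09, 10 business days (Sep 10, Sep 11, Sep 12, Sep 13, Sep 16, Sep 17, Sep 18, Sep 19, Sep 20, Sep 23, skipping weekends) brings us to Monday, 2030-09-23, which is the date on which the release becomes due.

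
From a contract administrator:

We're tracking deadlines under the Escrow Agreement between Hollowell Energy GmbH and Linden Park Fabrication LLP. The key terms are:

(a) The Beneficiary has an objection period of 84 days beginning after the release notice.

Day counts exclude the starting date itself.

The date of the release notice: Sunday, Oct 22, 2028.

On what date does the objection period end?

Jan 14, 2029

Adding 84 calendar days to Oct 22, 2028 gives Jan 14, 2029, which is the last day of the objection period.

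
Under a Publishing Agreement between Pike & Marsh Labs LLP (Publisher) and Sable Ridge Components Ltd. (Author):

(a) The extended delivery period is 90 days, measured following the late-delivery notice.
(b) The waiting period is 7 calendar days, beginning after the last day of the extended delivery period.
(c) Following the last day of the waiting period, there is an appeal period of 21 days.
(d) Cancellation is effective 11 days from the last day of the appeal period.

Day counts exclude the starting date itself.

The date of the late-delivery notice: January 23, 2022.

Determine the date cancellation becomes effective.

Adding 90 calendar days to January 23, 2022 gives April 23, 2022, which is the last day of the extended delivery period.
The last day of the waiting period: April 23, 2022 + 7 days = April 30, 2022.
Adding 21 calendar days to April 30, 2022 gives May 21, 2022, which is the last day of the appeal period.
Adding 11 calendar days to May 21, 2022 gives June 1, 2022, which is the date cancellation becomes effective.

June 1, 2022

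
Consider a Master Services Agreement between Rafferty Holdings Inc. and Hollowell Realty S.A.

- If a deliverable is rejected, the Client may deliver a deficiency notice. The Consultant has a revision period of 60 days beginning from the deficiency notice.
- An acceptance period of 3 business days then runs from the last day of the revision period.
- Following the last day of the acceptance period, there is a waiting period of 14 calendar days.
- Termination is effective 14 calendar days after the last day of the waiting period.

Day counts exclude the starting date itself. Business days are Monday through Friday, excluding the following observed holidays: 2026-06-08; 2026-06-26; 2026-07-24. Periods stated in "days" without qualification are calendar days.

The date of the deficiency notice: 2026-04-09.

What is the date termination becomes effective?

2026-07-09

The last day of the revision period: 2026-04-09 + 60 days = 2026-06-08.
The last day of the acceptance period: counting 3 business days from Monday, 2026-06-08 (Jun 9, Jun 10, Jun 11, skipping weekends) reaches Thursday, 2026-06-11.
Adding 14 calendar days to 2026-06-11 gives 2026-06-25, which is the last day of the waiting period.
The date termination becomes effective: 2026-06-25 + 14 days = 2026-07-09.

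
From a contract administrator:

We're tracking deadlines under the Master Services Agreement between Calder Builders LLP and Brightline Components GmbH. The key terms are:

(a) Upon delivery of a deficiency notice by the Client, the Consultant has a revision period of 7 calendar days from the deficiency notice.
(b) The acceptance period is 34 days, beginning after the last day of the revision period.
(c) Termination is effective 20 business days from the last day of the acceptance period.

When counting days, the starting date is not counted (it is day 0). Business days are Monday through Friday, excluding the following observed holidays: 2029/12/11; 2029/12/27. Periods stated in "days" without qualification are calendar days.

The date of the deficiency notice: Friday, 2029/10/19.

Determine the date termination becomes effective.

The last day of the revision period: 2029/10/19 + 7 days = 2029/10/26.
Adding 34 calendar days to 2029/10/26 gives 2029/11/29, which is the last day of the acceptance period.
From Thursday, 2029/11/29, 20 business days (Nov 30, Dec 3, Dec 4, Dec 5, …, Dec 26, Dec 28, Dec 31, skipping weekends and the listed holidays on Dec 11, Dec 27) brings us to Monday, 2029/12/31, which is the date termination becomes effective.

2029/12/31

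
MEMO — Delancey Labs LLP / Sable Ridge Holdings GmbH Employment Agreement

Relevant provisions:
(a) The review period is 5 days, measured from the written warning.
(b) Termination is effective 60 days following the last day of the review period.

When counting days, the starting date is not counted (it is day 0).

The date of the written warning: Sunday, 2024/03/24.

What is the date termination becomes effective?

2024/05/28

The last day of the review period: 5 calendar days after 2024/03/24 is 2024/03/29.
Adding 60 calendar days to 2024/03/29 gives 2024/05/28, which is the date termination becomes effective.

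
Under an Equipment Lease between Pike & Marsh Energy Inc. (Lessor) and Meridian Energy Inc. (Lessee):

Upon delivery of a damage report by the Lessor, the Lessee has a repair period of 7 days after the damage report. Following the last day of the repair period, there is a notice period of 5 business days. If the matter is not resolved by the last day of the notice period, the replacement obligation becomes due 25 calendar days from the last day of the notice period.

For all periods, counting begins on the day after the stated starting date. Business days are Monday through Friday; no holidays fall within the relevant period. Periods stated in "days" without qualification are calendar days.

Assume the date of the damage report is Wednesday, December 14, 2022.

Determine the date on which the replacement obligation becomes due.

Adding 7 calendar days to December 14, 2022 gives December 21, 2022, which is the last day of the repair period.
From Wednesday, December 21, 2022, 5 business days (Dec 22, Dec 23, Dec 26, Dec 27, Dec 28, skipping weekends) brings us to Wednesday, December 28, 2022, which is the last day of the notice period.
The date on which the replacement obligation becomes due: 25 calendar days after December 28, 2022 is January 22, 2023.

January 22, 2023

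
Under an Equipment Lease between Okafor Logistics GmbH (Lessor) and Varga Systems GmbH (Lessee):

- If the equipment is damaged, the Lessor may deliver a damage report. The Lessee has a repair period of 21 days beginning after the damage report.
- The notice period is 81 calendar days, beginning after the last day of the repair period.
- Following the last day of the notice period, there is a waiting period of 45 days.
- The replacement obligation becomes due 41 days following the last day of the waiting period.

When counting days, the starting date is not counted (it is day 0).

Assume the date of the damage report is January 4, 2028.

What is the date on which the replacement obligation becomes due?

July 10, 2028

The last day of the repair period: January 4, 2028 + 21 days = January 25, 2028.
The last day of the notice period: January 25, 2028 + 81 days = April 15, 2028.
Adding 45 calendar days to April 15, 2028 gives May 30, 2028, which is the last day of the waiting period.
Adding 41 calendar days to May 30, 2028 gives July 10, 2028, which is the date on which the replacement obligation becomes due.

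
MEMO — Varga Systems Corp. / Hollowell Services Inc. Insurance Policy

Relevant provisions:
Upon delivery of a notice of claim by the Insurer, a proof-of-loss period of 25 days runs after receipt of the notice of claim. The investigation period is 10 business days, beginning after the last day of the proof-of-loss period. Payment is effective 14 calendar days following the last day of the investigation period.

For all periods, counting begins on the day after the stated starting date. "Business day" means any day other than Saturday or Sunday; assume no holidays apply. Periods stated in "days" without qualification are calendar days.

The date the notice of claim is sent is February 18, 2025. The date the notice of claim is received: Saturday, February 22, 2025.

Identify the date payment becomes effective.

The last day of the proof-of-loss period: February 22, 2025 + 25 days = March 19, 2025.
The last day of the investigation period: counting 10 business days from Wednesday, March 19, 2025 (Mar 20, Mar 21, Mar 24, Mar 25, Mar 26, Mar 27, Mar 28, Mar 31, Apr 1, Apr 2, skipping weekends) reaches Wednesday, April 2, 2025.
The date payment becomes effective: 14 calendar days after April 2, 2025 is April 16, 2025.

April 16, 2025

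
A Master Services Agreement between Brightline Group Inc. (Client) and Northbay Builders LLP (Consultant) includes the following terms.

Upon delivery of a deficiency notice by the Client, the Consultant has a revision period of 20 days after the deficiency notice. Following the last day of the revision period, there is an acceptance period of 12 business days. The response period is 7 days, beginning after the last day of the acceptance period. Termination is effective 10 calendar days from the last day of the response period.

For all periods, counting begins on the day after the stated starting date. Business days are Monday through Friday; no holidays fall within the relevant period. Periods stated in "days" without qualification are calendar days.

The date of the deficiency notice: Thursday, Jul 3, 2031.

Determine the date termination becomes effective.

The last day of the revision period: Jul 3, 2031 + 20 days = Jul 23, 2031.
The last day of the acceptance period: counting 12 business days from Wednesday, Jul 23, 2031 (Jul 24, Jul 25, Jul 28, Jul 29, …, Aug 6, Aug 7, Aug 8, skipping weekends) reaches Friday, Aug 8, 2031.
Adding 7 calendar days to Aug 8, 2031 gives Aug 15, 2031, which is the last day of the response period.
The date termination becomes effective: 10 calendar days after Aug 15, 2031 is Aug 25, 2031.

Aug 25, 2031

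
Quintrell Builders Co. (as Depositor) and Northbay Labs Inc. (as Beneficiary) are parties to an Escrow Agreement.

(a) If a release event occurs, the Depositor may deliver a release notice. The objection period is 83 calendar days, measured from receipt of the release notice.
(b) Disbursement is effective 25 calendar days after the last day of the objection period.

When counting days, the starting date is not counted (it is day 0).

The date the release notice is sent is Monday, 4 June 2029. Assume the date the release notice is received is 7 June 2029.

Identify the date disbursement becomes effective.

The last day of the objection period: 83 calendar days after 7 June 2029 is 29 August 2029.
The date disbursement becomes effective: 25 calendar days after 29 August 2029 is 23 September 2029.

23 September 2029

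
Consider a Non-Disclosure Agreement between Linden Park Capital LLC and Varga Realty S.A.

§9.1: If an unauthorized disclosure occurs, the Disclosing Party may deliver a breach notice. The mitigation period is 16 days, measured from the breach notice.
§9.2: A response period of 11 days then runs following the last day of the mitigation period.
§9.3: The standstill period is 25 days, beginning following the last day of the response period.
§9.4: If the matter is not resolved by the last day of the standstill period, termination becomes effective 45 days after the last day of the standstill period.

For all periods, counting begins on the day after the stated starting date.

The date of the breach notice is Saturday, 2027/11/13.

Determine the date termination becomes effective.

Adding 16 calendar days to 2027/11/13 gives 2027/11/29, which is the last day of the mitigation period.
The last day of the response period: 11 calendar days after 2027/11/29 is 2027/12/10.
The last day of the standstill period: 25 calendar days after 2027/12/10 is 2028/01/04.
The date termination becomes effective: 2028/01/04 + 45 days = 2028/02/18.

2028/02/18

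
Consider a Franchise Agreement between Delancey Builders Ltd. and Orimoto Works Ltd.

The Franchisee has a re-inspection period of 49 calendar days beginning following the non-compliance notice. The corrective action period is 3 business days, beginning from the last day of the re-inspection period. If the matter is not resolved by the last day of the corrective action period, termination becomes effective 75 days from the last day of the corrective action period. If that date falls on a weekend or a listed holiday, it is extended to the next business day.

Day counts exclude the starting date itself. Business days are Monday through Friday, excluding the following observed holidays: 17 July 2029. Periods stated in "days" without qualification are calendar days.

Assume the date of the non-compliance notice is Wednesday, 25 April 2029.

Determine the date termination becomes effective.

3 September 2029

The last day of the re-inspection period: 49 calendar days after 25 April 2029 is 13 June 2029.
From Wednesday, 13 June 2029, 3 business days (Jun 14, Jun 15, Jun 18, skipping weekends) brings us to Monday, 18 June 2029, which is the last day of the corrective action period.
The date termination becomes effective: 75 calendar days after 18 June 2029 is 1 September 2029. That falls on a Saturday, so it rolls to the next business day, Monday, 3 September 2029.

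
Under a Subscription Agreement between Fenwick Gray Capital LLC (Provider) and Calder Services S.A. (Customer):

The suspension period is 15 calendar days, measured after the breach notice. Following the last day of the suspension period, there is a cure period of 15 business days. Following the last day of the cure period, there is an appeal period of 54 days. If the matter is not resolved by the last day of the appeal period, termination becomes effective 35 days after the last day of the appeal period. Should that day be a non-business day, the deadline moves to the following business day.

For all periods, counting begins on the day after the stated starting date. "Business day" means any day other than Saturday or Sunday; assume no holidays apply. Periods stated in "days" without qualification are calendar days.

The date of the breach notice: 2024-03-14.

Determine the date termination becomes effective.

The last day of the suspension period: 2024-03-14 + 15 days = 2024-03-29.
The last day of the cure period: counting 15 business days from Friday, 2024-03-29 (Apr 1, Apr 2, Apr 3, Apr 4, …, Apr 17, Apr 18, Apr 19, skipping weekends) reaches Friday, 2024-04-19.
Adding 54 calendar days to 2024-04-19 gives 2024-06-12, which is the last day of the appeal period.
The date termination becomes effective: 35 calendar days after 2024-06-12 is 2024-07-17. 2024-07-17 is a Wednesday, so no roll-forward applies.

2024-07-17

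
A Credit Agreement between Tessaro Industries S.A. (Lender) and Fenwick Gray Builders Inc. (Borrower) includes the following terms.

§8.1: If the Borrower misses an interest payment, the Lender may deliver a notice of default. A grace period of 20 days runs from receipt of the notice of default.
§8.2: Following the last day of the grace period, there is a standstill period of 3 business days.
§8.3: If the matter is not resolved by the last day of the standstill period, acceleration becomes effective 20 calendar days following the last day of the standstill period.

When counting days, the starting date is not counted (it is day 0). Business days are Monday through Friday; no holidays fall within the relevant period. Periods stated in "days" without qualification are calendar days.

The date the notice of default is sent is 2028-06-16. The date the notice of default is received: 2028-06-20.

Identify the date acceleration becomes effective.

The last day of the grace period: 20 calendar days after 2028-06-20 is 2028-07-10.
The last day of the standstill period: 3 business days after Monday, 2028-07-10, skipping weekends — Jul 11, Jul 12, Jul 13 — lands on Thursday, 2028-07-13.
The date acceleration becomes effective: 2028-07-13 + 20 days = 2028-08-02.

2028-08-02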